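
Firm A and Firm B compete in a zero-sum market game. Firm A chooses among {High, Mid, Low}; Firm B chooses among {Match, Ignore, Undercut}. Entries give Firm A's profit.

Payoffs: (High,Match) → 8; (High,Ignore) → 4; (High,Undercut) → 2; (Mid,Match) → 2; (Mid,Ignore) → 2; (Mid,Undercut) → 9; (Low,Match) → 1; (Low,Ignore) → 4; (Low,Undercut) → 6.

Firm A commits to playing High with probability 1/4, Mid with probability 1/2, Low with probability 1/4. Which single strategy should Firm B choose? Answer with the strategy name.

If Firm B plays Match, Firm A's expected payoff is (1/4)·8 + (1/2)·2 + (1/4)·1 = 13/4.
If Firm B plays Ignore, Firm A's expected payoff is (1/4)·4 + (1/2)·2 + (1/4)·4 = 3.
If Firm B plays Undercut, Firm A's expected payoff is (1/4)·2 + (1/2)·9 + (1/4)·6 = 13/2.
Firm B minimizes Firm A's payoff; the smallest is 3, so the best response is Ignore.

Ignore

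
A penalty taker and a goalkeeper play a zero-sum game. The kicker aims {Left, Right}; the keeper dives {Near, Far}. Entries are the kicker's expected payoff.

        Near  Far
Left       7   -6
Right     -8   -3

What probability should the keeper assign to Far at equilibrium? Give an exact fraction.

Row minima: Left → -6, Right → -8; maximin = -6.
Column maxima: Near → 7, Far → -3; minimax = -3.
-6 ≠ -3, so there is no saddle point; optimal play is mixed.
Let the kicker play Left with probability p. Expected payoff against Near: 7p + (-8)(1−p) = 15p − 8; against Far: (-6)p + (-3)(1−p) = −3p − 3.
Setting these equal: 15p − 8 = −3p − 3 ⇒ 18p = 5 ⇒ p = 5/18, and the value is (15)·(5/18) − 8 = -23/6.
For the keeper: with q = P(Near), equating Left's and Right's payoffs gives 13q − 6 = −5q − 3 ⇒ q = 1/6.

5/6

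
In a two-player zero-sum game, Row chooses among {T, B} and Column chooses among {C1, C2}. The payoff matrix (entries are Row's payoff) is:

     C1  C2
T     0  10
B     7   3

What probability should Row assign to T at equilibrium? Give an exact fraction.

2/7

Row minima: T → 0, B → 3; maximin = 3.
Column maxima: C1 → 7, C2 → 10; minimax = 7.
3 ≠ 7, so there is no saddle point; optimal play is mixed.
Let Row play T with probability p. Expected payoff against C1: 0p + 7(1−p) = −7p + 7; against C2: 10p + 3(1−p) = 7p + 3.
Setting these equal: −7p + 7 = 7p + 3 ⇒ −14p = -4 ⇒ p = 2/7, and the value is (-7)·(2/7) + 7 = 5.
For Column: with q = P(C1), equating T's and B's payoffs gives −10q + 10 = 4q + 3 ⇒ q = 1/2.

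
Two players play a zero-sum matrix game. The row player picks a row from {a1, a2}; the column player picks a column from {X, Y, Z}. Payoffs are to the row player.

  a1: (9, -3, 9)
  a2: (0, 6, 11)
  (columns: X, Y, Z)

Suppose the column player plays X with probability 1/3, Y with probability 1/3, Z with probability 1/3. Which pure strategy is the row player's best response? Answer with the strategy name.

a2

Expected payoff of a1: (1/3)·9 + (1/3)·(-3) + (1/3)·9 = 5.
Expected payoff of a2: (1/3)·0 + (1/3)·6 + (1/3)·11 = 17/3.
The largest is 17/3, so the row player's best response is a2.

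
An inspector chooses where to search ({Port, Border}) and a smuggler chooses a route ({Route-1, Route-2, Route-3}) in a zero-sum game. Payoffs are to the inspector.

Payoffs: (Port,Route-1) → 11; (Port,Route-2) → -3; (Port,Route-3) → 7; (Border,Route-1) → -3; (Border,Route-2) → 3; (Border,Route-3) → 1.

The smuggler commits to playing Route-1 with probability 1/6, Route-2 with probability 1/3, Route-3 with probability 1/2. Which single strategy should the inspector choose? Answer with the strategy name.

Expected payoff of Port: (1/6)·11 + (1/3)·(-3) + (1/2)·7 = 13/3.
Expected payoff of Border: (1/6)·(-3) + (1/3)·3 + (1/2)·1 = 1.
The largest is 13/3, so the inspector's best response is Port.

Port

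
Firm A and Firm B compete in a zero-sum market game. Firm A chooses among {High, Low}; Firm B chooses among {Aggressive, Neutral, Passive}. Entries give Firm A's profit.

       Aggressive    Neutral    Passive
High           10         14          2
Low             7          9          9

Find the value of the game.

38/5

Row minima: High → 2, Low → 7; maximin = 7.
Column maxima: Aggressive → 10, Neutral → 14, Passive → 9; minimax = 9.
7 ≠ 9, so there is no saddle point; optimal play is mixed.
Neutral is strictly dominated by Aggressive (it gives Firm A strictly more in every row), so Firm B never plays it.
On the remaining 2×2 (High, Low vs Aggressive, Passive):
Let Firm A play High with probability p. Expected payoff against Aggressive: 10p + 7(1−p) = 3p + 7; against Passive: 2p + 9(1−p) = −7p + 9.
Setting these equal: 3p + 7 = −7p + 9 ⇒ 10p = 2 ⇒ p = 1/5, and the value is (3)·(1/5) + 7 = 38/5.
For Firm B: with q = P(Aggressive), equating High's and Low's payoffs gives 8q + 2 = −2q + 9 ⇒ q = 7/10.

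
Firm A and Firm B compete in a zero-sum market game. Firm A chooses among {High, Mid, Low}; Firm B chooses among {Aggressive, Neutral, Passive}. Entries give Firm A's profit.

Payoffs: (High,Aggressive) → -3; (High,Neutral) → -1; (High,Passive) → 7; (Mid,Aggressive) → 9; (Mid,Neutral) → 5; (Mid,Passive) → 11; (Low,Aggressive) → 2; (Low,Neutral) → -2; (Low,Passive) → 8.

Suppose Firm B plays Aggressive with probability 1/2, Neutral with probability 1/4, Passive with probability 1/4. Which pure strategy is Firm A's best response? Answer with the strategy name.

Mid

Expected payoff of High: (1/2)·(-3) + (1/4)·(-1) + (1/4)·7 = 0.
Expected payoff of Mid: (1/2)·9 + (1/4)·5 + (1/4)·11 = 17/2.
Expected payoff of Low: (1/2)·2 + (1/4)·(-2) + (1/4)·8 = 5/2.
The largest is 17/2, so Firm A's best response is Mid.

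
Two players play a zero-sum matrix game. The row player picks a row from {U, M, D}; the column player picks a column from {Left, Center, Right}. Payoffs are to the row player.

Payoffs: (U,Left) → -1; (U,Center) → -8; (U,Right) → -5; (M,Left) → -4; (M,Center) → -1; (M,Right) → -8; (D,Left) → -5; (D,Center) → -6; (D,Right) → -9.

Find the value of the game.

-59/10

Row minima: U → -8, M → -8, D → -9; maximin = -8.
Column maxima: Left → -1, Center → -1, Right → -5; minimax = -5.
-8 ≠ -5, so there is no saddle point; optimal play is mixed.
D is strictly dominated by M, so the row player never plays it.
Left is strictly dominated by Right (it gives the row player strictly more in every row), so the column player never plays it.
On the remaining 2×2 (U, M vs Center, Right):
Let the row player play U with probability p. Expected payoff against Center: (-8)p + (-1)(1−p) = −7p − 1; against Right: (-5)p + (-8)(1−p) = 3p − 8.
Setting these equal: −7p − 1 = 3p − 8 ⇒ −10p = -7 ⇒ p = 7/10, and the value is (-7)·(7/10) − 1 = -59/10.
For the column player: with q = P(Center), equating U's and M's payoffs gives −3q − 5 = 7q − 8 ⇒ q = 3/10.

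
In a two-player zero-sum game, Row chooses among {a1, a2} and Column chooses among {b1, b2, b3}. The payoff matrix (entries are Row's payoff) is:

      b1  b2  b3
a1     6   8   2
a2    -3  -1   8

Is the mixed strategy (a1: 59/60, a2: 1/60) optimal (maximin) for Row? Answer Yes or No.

Against b1 this mix gives (59/60)·6 + (1/60)·(-3) = 117/20.
Against b2 this mix gives (59/60)·8 + (1/60)·(-1) = 157/20.
Against b3 this mix gives (59/60)·2 + (1/60)·8 = 21/10.
Column will play b3, holding Row to 21/10. Shifting weight toward the row that does better against b3 would raise this floor (the equalizing mix achieves 18/5 against both b3 and b1), so the proposed strategy is not optimal.

No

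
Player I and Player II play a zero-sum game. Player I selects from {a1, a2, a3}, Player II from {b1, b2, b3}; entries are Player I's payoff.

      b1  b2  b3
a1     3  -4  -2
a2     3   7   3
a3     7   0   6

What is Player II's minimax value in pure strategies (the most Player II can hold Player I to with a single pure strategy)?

6

Column maxima: b1 → 7, b2 → 7, b3 → 6.
The smallest of these is 6.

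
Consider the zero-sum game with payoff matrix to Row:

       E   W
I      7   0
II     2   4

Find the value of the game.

28/9

Row minima: I → 0, II → 2; maximin = 2.
Column maxima: E → 7, W → 4; minimax = 4.
2 ≠ 4, so there is no saddle point; optimal play is mixed.
Let Row play I with probability p. Expected payoff against E: 7p + 2(1−p) = 5p + 2; against W: 0p + 4(1−p) = −4p + 4.
Setting these equal: 5p + 2 = −4p + 4 ⇒ 9p = 2 ⇒ p = 2/9, and the value is (5)·(2/9) + 2 = 28/9.
For Column: with q = P(E), equating I's and II's payoffs gives 7q = −2q + 4 ⇒ q = 4/9.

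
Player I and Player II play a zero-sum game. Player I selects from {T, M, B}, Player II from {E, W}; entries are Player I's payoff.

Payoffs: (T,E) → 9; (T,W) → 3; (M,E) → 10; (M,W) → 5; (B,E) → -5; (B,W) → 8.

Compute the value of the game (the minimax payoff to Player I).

35/6

Row minima: T → 3, M → 5, B → -5; maximin = 5.
Column maxima: E → 10, W → 8; minimax = 8.
5 ≠ 8, so there is no saddle point; optimal play is mixed.
T is strictly dominated by M, so Player I never plays it.
On the remaining 2×2 (M, B vs E, W):
Let Player I play M with probability p. Expected payoff against E: 10p + (-5)(1−p) = 15p − 5; against W: 5p + 8(1−p) = −3p + 8.
Setting these equal: 15p − 5 = −3p + 8 ⇒ 18p = 13 ⇒ p = 13/18, and the value is (15)·(13/18) − 5 = 35/6.
For Player II: with q = P(E), equating M's and B's payoffs gives 5q + 5 = −13q + 8 ⇒ q = 1/6.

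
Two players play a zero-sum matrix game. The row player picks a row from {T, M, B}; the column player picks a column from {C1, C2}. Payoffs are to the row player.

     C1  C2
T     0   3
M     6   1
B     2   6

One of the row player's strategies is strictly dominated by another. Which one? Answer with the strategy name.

B gives a strictly higher payoff than T against every column: 2 > 0, 6 > 3.
So T is strictly dominated and the row player never plays it.

T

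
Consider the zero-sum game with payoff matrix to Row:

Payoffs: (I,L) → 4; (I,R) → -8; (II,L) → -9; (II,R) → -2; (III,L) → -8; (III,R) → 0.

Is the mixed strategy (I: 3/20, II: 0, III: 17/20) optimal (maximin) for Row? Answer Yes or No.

Against L this mix gives (3/20)·4 + (17/20)·(-8) = -31/5.
Against R this mix gives (3/20)·(-8) + (17/20)·0 = -6/5.
Column will play L, holding Row to -31/5. Shifting weight toward the row that does better against L would raise this floor (the equalizing mix achieves -16/5 against both L and R), so the proposed strategy is not optimal.

No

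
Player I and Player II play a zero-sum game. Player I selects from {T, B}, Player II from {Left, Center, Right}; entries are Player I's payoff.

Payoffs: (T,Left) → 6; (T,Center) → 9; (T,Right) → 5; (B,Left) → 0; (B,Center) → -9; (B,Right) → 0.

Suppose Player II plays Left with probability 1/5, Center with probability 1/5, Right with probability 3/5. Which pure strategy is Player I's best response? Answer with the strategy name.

Expected payoff of T: (1/5)·6 + (1/5)·9 + (3/5)·5 = 6.
Expected payoff of B: (1/5)·0 + (1/5)·(-9) + (3/5)·0 = -9/5.
The largest is 6, so Player I's best response is T.

T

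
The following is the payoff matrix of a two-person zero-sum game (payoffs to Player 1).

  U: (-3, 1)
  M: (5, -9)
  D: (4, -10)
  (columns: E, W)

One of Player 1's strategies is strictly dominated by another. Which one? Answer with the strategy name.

D

M gives a strictly higher payoff than D against every column: 5 > 4, -9 > -10.
So D is strictly dominated and Player 1 never plays it.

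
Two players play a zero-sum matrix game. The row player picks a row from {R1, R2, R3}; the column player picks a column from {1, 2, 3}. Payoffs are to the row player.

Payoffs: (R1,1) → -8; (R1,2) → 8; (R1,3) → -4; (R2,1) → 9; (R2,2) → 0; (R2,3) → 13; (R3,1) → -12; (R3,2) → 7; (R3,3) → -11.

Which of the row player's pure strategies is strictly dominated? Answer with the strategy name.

R3

R1 gives a strictly higher payoff than R3 against every column: -8 > -12, 8 > 7, -4 > -11.
So R3 is strictly dominated and the row player never plays it.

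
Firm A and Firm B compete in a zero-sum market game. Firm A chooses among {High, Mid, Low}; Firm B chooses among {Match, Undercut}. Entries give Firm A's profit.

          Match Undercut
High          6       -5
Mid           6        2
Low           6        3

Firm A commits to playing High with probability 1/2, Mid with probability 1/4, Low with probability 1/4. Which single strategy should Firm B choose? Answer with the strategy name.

If Firm B plays Match, Firm A's expected payoff is (1/2)·6 + (1/4)·6 + (1/4)·6 = 6.
If Firm B plays Undercut, Firm A's expected payoff is (1/2)·(-5) + (1/4)·2 + (1/4)·3 = -5/4.
Firm B minimizes Firm A's payoff; the smallest is -5/4, so the best response is Undercut.

Undercut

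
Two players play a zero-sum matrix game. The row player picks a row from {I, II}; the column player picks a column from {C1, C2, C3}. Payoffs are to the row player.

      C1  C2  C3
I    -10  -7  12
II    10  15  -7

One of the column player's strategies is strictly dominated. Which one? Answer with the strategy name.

C1 holds the row player's payoff strictly below C2 in every row: -10 < -7, 10 < 15.
So C2 is strictly dominated for the column player.

C2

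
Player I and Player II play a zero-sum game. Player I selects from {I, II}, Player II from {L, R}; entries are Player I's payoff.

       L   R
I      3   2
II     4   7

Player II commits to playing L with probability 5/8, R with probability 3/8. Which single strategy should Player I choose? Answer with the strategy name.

II

Expected payoff of I: (5/8)·3 + (3/8)·2 = 21/8.
Expected payoff of II: (5/8)·4 + (3/8)·7 = 41/8.
The largest is 41/8, so Player I's best response is II.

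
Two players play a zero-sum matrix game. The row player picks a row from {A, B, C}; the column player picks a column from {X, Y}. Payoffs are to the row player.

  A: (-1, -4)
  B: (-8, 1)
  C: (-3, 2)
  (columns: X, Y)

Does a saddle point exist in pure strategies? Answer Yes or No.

Row minima: A → -4, B → -8, C → -3; maximin = -3.
Column maxima: X → -1, Y → 2; minimax = -1.
-3 ≠ -1, so no pure-strategy equilibrium exists.

No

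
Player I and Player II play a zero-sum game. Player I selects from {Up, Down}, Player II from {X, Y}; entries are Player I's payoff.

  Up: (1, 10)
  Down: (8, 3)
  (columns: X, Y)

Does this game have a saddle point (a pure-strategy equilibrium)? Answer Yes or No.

Row minima: Up → 1, Down → 3; maximin = 3.
Column maxima: X → 8, Y → 10; minimax = 8.
3 ≠ 8, so no pure-strategy equilibrium exists.

No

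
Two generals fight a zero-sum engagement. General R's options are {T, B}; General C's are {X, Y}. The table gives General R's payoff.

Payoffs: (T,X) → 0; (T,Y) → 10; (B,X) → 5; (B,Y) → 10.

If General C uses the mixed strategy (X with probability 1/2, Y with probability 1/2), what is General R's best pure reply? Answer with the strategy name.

B

Expected payoff of T: (1/2)·0 + (1/2)·10 = 5.
Expected payoff of B: (1/2)·5 + (1/2)·10 = 15/2.
The largest is 15/2, so General R's best response is B.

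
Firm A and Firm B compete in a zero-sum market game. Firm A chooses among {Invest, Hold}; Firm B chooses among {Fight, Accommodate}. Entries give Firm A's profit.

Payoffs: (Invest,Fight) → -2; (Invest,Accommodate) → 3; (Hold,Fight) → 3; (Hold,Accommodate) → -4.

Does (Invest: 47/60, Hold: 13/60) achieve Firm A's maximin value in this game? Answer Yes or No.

Against Fight this mix gives (47/60)·(-2) + (13/60)·3 = -11/12.
Against Accommodate this mix gives (47/60)·3 + (13/60)·(-4) = 89/60.
Firm B will play Fight, holding Firm A to -11/12. Shifting weight toward the row that does better against Fight would raise this floor (the equalizing mix achieves 1/12 against both Fight and Accommodate), so the proposed strategy is not optimal.

No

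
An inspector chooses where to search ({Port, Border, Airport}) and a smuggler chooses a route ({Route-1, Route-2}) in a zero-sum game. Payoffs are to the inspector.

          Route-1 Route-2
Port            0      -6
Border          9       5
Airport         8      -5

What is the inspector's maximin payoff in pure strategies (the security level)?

Row minima: Port → -6, Border → 5, Airport → -5.
The best of these is 5.

5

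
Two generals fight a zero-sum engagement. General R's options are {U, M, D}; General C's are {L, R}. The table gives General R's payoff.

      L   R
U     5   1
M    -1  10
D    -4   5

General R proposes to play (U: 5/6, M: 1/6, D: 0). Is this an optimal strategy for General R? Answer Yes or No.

Against L this mix gives (5/6)·5 + (1/6)·(-1) = 4.
Against R this mix gives (5/6)·1 + (1/6)·10 = 5/2.
General C will play R, holding General R to 5/2. Shifting weight toward the row that does better against R would raise this floor (the equalizing mix achieves 17/5 against both R and L), so the proposed strategy is not optimal.

No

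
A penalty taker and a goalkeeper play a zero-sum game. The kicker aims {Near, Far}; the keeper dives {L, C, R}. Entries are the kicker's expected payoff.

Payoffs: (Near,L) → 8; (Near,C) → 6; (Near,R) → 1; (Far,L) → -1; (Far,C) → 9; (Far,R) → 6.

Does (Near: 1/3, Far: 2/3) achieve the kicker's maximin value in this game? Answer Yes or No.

No

Against L this mix gives (1/3)·8 + (2/3)·(-1) = 2.
Against C this mix gives (1/3)·6 + (2/3)·9 = 8.
Against R this mix gives (1/3)·1 + (2/3)·6 = 13/3.
The keeper will play L, holding the kicker to 2. Shifting weight toward the row that does better against L would raise this floor (the equalizing mix achieves 7/2 against both L and R), so the proposed strategy is not optimal.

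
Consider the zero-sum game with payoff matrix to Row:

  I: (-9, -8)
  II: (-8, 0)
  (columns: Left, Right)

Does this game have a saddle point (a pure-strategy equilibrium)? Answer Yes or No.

Yes

Row minima: I → -9, II → -8; maximin = -8.
Column maxima: Left → -8, Right → 0; minimax = -8.
maximin = minimax = -8, so a saddle point exists.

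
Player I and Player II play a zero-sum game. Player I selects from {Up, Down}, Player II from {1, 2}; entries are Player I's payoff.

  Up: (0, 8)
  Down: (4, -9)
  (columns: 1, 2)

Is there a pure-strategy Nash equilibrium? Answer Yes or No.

Row minima: Up → 0, Down → -9; maximin = 0.
Column maxima: 1 → 4, 2 → 8; minimax = 4.
0 ≠ 4, so no pure-strategy equilibrium exists.

No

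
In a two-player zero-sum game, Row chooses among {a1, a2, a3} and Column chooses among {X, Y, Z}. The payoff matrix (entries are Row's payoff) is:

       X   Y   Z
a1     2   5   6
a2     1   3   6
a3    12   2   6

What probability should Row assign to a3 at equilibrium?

Row minima: a1 → 2, a2 → 1, a3 → 2; maximin = 2.
Column maxima: X → 12, Y → 5, Z → 6; minimax = 5.
2 ≠ 5, so there is no saddle point; optimal play is mixed.
Z is strictly dominated by Y (it gives Row strictly more in every row), so Column never plays it.
With Z eliminated, a2 is strictly dominated by a1 (a1 gives Row strictly more in every remaining column), so Row never plays it.
On the remaining 2×2 (a1, a3 vs X, Y):
Let Row play a1 with probability p. Expected payoff against X: 2p + 12(1−p) = −10p + 12; against Y: 5p + 2(1−p) = 3p + 2.
Setting these equal: −10p + 12 = 3p + 2 ⇒ −13p = -10 ⇒ p = 10/13, and the value is (-10)·(10/13) + 12 = 56/13.
For Column: with q = P(X), equating a1's and a3's payoffs gives −3q + 5 = 10q + 2 ⇒ q = 3/13.

3/13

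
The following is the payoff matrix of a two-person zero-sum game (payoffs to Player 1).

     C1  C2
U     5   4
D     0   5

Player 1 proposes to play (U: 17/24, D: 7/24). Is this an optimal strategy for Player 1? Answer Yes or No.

No

Against C1 this mix gives (17/24)·5 + (7/24)·0 = 85/24.
Against C2 this mix gives (17/24)·4 + (7/24)·5 = 103/24.
Player 2 will play C1, holding Player 1 to 85/24. Shifting weight toward the row that does better against C1 would raise this floor (the equalizing mix achieves 25/6 against both C1 and C2), so the proposed strategy is not optimal.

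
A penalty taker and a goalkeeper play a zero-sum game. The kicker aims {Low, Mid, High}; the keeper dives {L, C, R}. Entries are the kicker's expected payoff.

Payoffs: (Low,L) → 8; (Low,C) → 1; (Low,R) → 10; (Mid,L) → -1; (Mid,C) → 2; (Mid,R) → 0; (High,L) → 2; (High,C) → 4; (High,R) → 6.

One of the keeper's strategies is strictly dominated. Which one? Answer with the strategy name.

R

L holds the kicker's payoff strictly below R in every row: 8 < 10, -1 < 0, 2 < 6.
So R is strictly dominated for the keeper.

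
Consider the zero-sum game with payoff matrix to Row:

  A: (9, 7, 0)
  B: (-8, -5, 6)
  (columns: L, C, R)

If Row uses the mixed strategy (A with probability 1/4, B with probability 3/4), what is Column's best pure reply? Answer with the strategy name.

If Column plays L, Row's expected payoff is (1/4)·9 + (3/4)·(-8) = -15/4.
If Column plays C, Row's expected payoff is (1/4)·7 + (3/4)·(-5) = -2.
If Column plays R, Row's expected payoff is (1/4)·0 + (3/4)·6 = 9/2.
Column minimizes Row's payoff; the smallest is -15/4, so the best response is L.

L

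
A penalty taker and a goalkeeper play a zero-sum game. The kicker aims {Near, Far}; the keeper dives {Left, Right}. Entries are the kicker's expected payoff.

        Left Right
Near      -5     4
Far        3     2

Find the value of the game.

11/5

Row minima: Near → -5, Far → 2; maximin = 2.
Column maxima: Left → 3, Right → 4; minimax = 3.
2 ≠ 3, so there is no saddle point; optimal play is mixed.
Let the kicker play Near with probability p. Expected payoff against Left: (-5)p + 3(1−p) = −8p + 3; against Right: 4p + 2(1−p) = 2p + 2.
Setting these equal: −8p + 3 = 2p + 2 ⇒ −10p = -1 ⇒ p = 1/10, and the value is (-8)·(1/10) + 3 = 11/5.
For the keeper: with q = P(Left), equating Near's and Far's payoffs gives −9q + 4 = q + 2 ⇒ q = 1/5.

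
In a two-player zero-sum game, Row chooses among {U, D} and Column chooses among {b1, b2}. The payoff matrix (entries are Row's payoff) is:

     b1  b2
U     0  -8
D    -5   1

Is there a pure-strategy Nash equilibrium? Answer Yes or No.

Row minima: U → -8, D → -5; maximin = -5.
Column maxima: b1 → 0, b2 → 1; minimax = 0.
-5 ≠ 0, so no pure-strategy equilibrium exists.

No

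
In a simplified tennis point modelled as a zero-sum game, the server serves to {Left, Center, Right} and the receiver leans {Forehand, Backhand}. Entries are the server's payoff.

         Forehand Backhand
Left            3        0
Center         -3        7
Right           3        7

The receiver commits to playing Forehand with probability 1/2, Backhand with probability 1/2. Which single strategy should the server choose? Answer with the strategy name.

Expected payoff of Left: (1/2)·3 + (1/2)·0 = 3/2.
Expected payoff of Center: (1/2)·(-3) + (1/2)·7 = 2.
Expected payoff of Right: (1/2)·3 + (1/2)·7 = 5.
The largest is 5, so the server's best response is Right.

Right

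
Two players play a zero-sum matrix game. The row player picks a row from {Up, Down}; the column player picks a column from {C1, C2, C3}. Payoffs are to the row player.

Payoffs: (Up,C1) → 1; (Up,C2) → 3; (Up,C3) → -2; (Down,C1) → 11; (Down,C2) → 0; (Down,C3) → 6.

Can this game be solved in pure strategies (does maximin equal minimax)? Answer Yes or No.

No

Row minima: Up → -2, Down → 0; maximin = 0.
Column maxima: C1 → 11, C2 → 3, C3 → 6; minimax = 3.
0 ≠ 3, so no pure-strategy equilibrium exists.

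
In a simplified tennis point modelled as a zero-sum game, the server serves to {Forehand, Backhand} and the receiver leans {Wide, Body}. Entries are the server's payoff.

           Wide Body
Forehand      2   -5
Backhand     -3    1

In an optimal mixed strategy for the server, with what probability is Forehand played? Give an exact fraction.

4/11

Row minima: Forehand → -5, Backhand → -3; maximin = -3.
Column maxima: Wide → 2, Body → 1; minimax = 1.
-3 ≠ 1, so there is no saddle point; optimal play is mixed.
Let the server play Forehand with probability p. Expected payoff against Wide: 2p + (-3)(1−p) = 5p − 3; against Body: (-5)p + 1(1−p) = −6p + 1.
Setting these equal: 5p − 3 = −6p + 1 ⇒ 11p = 4 ⇒ p = 4/11, and the value is (5)·(4/11) − 3 = -13/11.
For the receiver: with q = P(Wide), equating Forehand's and Backhand's payoffs gives 7q − 5 = −4q + 1 ⇒ q = 6/11.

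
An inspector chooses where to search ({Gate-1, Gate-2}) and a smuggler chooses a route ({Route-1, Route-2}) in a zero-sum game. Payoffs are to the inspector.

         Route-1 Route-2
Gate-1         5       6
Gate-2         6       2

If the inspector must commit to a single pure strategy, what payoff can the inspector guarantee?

5

Row minima: Gate-1 → 5, Gate-2 → 2.
The best of these is 5.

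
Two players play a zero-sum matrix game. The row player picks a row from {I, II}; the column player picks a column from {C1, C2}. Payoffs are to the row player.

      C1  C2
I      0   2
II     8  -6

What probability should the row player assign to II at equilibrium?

Row minima: I → 0, II → -6; maximin = 0.
Column maxima: C1 → 8, C2 → 2; minimax = 2.
0 ≠ 2, so there is no saddle point; optimal play is mixed.
Let the row player play I with probability p. Expected payoff against C1: 0p + 8(1−p) = −8p + 8; against C2: 2p + (-6)(1−p) = 8p − 6.
Setting these equal: −8p + 8 = 8p − 6 ⇒ −16p = -14 ⇒ p = 7/8, and the value is (-8)·(7/8) + 8 = 1.
For the column player: with q = P(C1), equating I's and II's payoffs gives −2q + 2 = 14q − 6 ⇒ q = 1/2.

1/8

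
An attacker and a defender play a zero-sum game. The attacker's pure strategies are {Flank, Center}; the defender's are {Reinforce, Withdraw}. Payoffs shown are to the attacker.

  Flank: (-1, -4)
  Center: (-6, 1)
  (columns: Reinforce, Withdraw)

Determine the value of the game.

Row minima: Flank → -4, Center → -6; maximin = -4.
Column maxima: Reinforce → -1, Withdraw → 1; minimax = -1.
-4 ≠ -1, so there is no saddle point; optimal play is mixed.
Let the attacker play Flank with probability p. Expected payoff against Reinforce: (-1)p + (-6)(1−p) = 5p − 6; against Withdraw: (-4)p + 1(1−p) = −5p + 1.
Setting these equal: 5p − 6 = −5p + 1 ⇒ 10p = 7 ⇒ p = 7/10, and the value is (5)·(7/10) − 6 = -5/2.
For the defender: with q = P(Reinforce), equating Flank's and Center's payoffs gives 3q − 4 = −7q + 1 ⇒ q = 1/2.

-5/2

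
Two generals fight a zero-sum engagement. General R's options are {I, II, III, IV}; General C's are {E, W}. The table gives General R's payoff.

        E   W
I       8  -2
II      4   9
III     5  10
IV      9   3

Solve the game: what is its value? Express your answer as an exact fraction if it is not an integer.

Row minima: I → -2, II → 4, III → 5, IV → 3; maximin = 5.
Column maxima: E → 9, W → 10; minimax = 9.
5 ≠ 9, so there is no saddle point; optimal play is mixed.
I is strictly dominated by IV, so General R never plays it.
II is strictly dominated by III, so General R never plays it.
On the remaining 2×2 (III, IV vs E, W):
Let General R play III with probability p. Expected payoff against E: 5p + 9(1−p) = −4p + 9; against W: 10p + 3(1−p) = 7p + 3.
Setting these equal: −4p + 9 = 7p + 3 ⇒ −11p = -6 ⇒ p = 6/11, and the value is (-4)·(6/11) + 9 = 75/11.
For General C: with q = P(E), equating III's and IV's payoffs gives −5q + 10 = 6q + 3 ⇒ q = 7/11.

75/11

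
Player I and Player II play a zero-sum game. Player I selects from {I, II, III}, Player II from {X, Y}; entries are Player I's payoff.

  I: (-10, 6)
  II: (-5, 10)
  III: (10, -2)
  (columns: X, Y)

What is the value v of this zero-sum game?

Row minima: I → -10, II → -5, III → -2; maximin = -2.
Column maxima: X → 10, Y → 10; minimax = 10.
-2 ≠ 10, so there is no saddle point; optimal play is mixed.
I is strictly dominated by II, so Player I never plays it.
On the remaining 2×2 (II, III vs X, Y):
Let Player I play II with probability p. Expected payoff against X: (-5)p + 10(1−p) = −15p + 10; against Y: 10p + (-2)(1−p) = 12p − 2.
Setting these equal: −15p + 10 = 12p − 2 ⇒ −27p = -12 ⇒ p = 4/9, and the value is (-15)·(4/9) + 10 = 10/3.
For Player II: with q = P(X), equating II's and III's payoffs gives −15q + 10 = 12q − 2 ⇒ q = 4/9.

10/3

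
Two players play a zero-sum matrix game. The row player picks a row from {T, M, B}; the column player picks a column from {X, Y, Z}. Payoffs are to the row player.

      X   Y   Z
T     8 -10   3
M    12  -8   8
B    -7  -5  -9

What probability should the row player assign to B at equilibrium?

Row minima: T → -10, M → -8, B → -9; maximin = -8.
Column maxima: X → 12, Y → -5, Z → 8; minimax = -5.
-8 ≠ -5, so there is no saddle point; optimal play is mixed.
T is strictly dominated by M, so the row player never plays it.
X is strictly dominated by Z (it gives the row player strictly more in every row), so the column player never plays it.
On the remaining 2×2 (M, B vs Y, Z):
Let the row player play M with probability p. Expected payoff against Y: (-8)p + (-5)(1−p) = −3p − 5; against Z: 8p + (-9)(1−p) = 17p − 9.
Setting these equal: −3p − 5 = 17p − 9 ⇒ −20p = -4 ⇒ p = 1/5, and the value is (-3)·(1/5) − 5 = -28/5.
For the column player: with q = P(Y), equating M's and B's payoffs gives −16q + 8 = 4q − 9 ⇒ q = 17/20.

4/5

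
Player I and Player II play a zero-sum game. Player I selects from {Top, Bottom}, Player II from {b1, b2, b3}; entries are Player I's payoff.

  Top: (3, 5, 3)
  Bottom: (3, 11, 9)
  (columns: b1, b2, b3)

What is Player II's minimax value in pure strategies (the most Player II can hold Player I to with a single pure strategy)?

3

Column maxima: b1 → 3, b2 → 11, b3 → 9.
The smallest of these is 3.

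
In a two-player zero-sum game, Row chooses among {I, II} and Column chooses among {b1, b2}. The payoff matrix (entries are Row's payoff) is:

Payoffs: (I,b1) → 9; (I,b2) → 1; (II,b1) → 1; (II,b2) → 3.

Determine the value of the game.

13/5

Row minima: I → 1, II → 1; maximin = 1.
Column maxima: b1 → 9, b2 → 3; minimax = 3.
1 ≠ 3, so there is no saddle point; optimal play is mixed.
Let Row play I with probability p. Expected payoff against b1: 9p + 1(1−p) = 8p + 1; against b2: 1p + 3(1−p) = −2p + 3.
Setting these equal: 8p + 1 = −2p + 3 ⇒ 10p = 2 ⇒ p = 1/5, and the value is (8)·(1/5) + 1 = 13/5.
For Column: with q = P(b1), equating I's and II's payoffs gives 8q + 1 = −2q + 3 ⇒ q = 1/5.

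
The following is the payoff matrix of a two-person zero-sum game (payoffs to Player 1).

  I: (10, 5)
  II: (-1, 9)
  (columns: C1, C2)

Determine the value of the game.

19/3

Row minima: I → 5, II → -1; maximin = 5.
Column maxima: C1 → 10, C2 → 9; minimax = 9.
5 ≠ 9, so there is no saddle point; optimal play is mixed.
Let Player 1 play I with probability p. Expected payoff against C1: 10p + (-1)(1−p) = 11p − 1; against C2: 5p + 9(1−p) = −4p + 9.
Setting these equal: 11p − 1 = −4p + 9 ⇒ 15p = 10 ⇒ p = 2/3, and the value is (11)·(2/3) − 1 = 19/3.
For Player 2: with q = P(C1), equating I's and II's payoffs gives 5q + 5 = −10q + 9 ⇒ q = 4/15.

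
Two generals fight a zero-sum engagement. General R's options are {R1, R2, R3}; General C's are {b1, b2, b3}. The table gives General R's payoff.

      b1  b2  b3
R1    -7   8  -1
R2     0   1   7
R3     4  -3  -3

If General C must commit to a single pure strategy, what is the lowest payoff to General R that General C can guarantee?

4

Column maxima: b1 → 4, b2 → 8, b3 → 7.
The smallest of these is 4.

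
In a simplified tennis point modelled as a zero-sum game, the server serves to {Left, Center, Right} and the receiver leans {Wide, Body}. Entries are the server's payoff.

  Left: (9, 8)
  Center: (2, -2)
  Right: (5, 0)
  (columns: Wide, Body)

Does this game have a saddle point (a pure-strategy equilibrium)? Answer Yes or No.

Yes

Row minima: Left → 8, Center → -2, Right → 0; maximin = 8.
Column maxima: Wide → 9, Body → 8; minimax = 8.
maximin = minimax = 8, so a saddle point exists.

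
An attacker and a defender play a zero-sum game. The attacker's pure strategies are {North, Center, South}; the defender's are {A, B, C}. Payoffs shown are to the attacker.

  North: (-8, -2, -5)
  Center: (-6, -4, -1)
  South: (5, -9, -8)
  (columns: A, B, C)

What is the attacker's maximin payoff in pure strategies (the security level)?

Row minima: North → -8, Center → -6, South → -9.
The best of these is -6.

-6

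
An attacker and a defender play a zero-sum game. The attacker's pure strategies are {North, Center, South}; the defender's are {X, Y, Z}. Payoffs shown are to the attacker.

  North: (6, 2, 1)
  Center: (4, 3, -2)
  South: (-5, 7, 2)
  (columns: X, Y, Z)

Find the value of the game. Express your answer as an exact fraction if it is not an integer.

Row minima: North → 1, Center → -2, South → -5; maximin = 1.
Column maxima: X → 6, Y → 7, Z → 2; minimax = 2.
1 ≠ 2, so there is no saddle point; optimal play is mixed.
Y is strictly dominated by Z (it gives the attacker strictly more in every row), so the defender never plays it.
With Y eliminated, Center is strictly dominated by North (North gives the attacker strictly more in every remaining column), so the attacker never plays it.
On the remaining 2×2 (North, South vs X, Z):
Let the attacker play North with probability p. Expected payoff against X: 6p + (-5)(1−p) = 11p − 5; against Z: 1p + 2(1−p) = −p + 2.
Setting these equal: 11p − 5 = −p + 2 ⇒ 12p = 7 ⇒ p = 7/12, and the value is (11)·(7/12) − 5 = 17/12.
For the defender: with q = P(X), equating North's and South's payoffs gives 5q + 1 = −7q + 2 ⇒ q = 1/12.

17/12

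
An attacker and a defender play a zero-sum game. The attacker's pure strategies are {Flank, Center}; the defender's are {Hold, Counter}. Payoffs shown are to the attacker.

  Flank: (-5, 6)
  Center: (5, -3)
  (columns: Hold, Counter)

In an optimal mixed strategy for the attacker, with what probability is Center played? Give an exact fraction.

Row minima: Flank → -5, Center → -3; maximin = -3.
Column maxima: Hold → 5, Counter → 6; minimax = 5.
-3 ≠ 5, so there is no saddle point; optimal play is mixed.
Let the attacker play Flank with probability p. Expected payoff against Hold: (-5)p + 5(1−p) = −10p + 5; against Counter: 6p + (-3)(1−p) = 9p − 3.
Setting these equal: −10p + 5 = 9p − 3 ⇒ −19p = -8 ⇒ p = 8/19, and the value is (-10)·(8/19) + 5 = 15/19.
For the defender: with q = P(Hold), equating Flank's and Center's payoffs gives −11q + 6 = 8q − 3 ⇒ q = 9/19.

11/19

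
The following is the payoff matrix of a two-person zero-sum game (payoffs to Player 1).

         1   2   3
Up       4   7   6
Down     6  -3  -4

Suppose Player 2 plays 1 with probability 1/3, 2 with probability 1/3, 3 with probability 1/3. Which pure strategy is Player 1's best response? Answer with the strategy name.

Up

Expected payoff of Up: (1/3)·4 + (1/3)·7 + (1/3)·6 = 17/3.
Expected payoff of Down: (1/3)·6 + (1/3)·(-3) + (1/3)·(-4) = -1/3.
The largest is 17/3, so Player 1's best response is Up.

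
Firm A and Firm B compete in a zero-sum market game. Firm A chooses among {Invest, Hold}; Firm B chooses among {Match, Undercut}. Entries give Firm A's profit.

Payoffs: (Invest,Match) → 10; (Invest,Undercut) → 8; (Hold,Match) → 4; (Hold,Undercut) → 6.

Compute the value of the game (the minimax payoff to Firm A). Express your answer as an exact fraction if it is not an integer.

Row minima: Invest → 8, Hold → 4; maximin = 8.
Column maxima: Match → 10, Undercut → 8; minimax = 8.
Since maximin = minimax = 8, there is a saddle point and the value is 8.

8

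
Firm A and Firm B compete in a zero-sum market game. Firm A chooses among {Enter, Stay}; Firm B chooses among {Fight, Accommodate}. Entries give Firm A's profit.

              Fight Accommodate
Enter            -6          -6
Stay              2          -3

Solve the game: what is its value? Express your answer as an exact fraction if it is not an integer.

-3

Row minima: Enter → -6, Stay → -3; maximin = -3.
Column maxima: Fight → 2, Accommodate → -3; minimax = -3.
Since maximin = minimax = -3, there is a saddle point and the value is -3.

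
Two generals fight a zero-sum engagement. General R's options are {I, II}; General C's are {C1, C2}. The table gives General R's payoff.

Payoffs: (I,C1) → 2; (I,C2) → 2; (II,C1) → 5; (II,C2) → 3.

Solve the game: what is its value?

Row minima: I → 2, II → 3; maximin = 3.
Column maxima: C1 → 5, C2 → 3; minimax = 3.
Since maximin = minimax = 3, there is a saddle point and the value is 3.

3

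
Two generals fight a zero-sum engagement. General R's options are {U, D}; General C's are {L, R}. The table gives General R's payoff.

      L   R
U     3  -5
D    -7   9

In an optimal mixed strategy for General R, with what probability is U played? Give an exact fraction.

Row minima: U → -5, D → -7; maximin = -5.
Column maxima: L → 3, R → 9; minimax = 3.
-5 ≠ 3, so there is no saddle point; optimal play is mixed.
Let General R play U with probability p. Expected payoff against L: 3p + (-7)(1−p) = 10p − 7; against R: (-5)p + 9(1−p) = −14p + 9.
Setting these equal: 10p − 7 = −14p + 9 ⇒ 24p = 16 ⇒ p = 2/3, and the value is (10)·(2/3) − 7 = -1/3.
For General C: with q = P(L), equating U's and D's payoffs gives 8q − 5 = −16q + 9 ⇒ q = 7/12.

2/3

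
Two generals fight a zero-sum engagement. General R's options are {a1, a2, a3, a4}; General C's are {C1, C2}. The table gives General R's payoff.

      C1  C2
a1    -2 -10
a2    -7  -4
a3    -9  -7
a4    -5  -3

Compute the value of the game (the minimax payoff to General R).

Row minima: a1 → -10, a2 → -7, a3 → -9, a4 → -5; maximin = -5.
Column maxima: C1 → -2, C2 → -3; minimax = -3.
-5 ≠ -3, so there is no saddle point; optimal play is mixed.
a2 is strictly dominated by a4, so General R never plays it.
a3 is strictly dominated by a4, so General R never plays it.
On the remaining 2×2 (a1, a4 vs C1, C2):
Let General R play a1 with probability p. Expected payoff against C1: (-2)p + (-5)(1−p) = 3p − 5; against C2: (-10)p + (-3)(1−p) = −7p − 3.
Setting these equal: 3p − 5 = −7p − 3 ⇒ 10p = 2 ⇒ p = 1/5, and the value is (3)·(1/5) − 5 = -22/5.
For General C: with q = P(C1), equating a1's and a4's payoffs gives 8q − 10 = −2q − 3 ⇒ q = 7/10.

-22/5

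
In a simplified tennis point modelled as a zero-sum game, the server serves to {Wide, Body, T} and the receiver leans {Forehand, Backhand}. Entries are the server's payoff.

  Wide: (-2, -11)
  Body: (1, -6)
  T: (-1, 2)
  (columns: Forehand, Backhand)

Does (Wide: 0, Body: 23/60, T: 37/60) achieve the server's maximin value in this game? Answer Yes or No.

Against Forehand this mix gives (23/60)·1 + (37/60)·(-1) = -7/30.
Against Backhand this mix gives (23/60)·(-6) + (37/60)·2 = -16/15.
The receiver will play Backhand, holding the server to -16/15. Shifting weight toward the row that does better against Backhand would raise this floor (the equalizing mix achieves -2/5 against both Backhand and Forehand), so the proposed strategy is not optimal.

No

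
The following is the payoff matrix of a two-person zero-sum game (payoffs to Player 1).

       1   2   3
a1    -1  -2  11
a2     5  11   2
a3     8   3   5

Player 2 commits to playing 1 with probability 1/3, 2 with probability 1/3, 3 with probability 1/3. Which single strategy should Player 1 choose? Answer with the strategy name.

Expected payoff of a1: (1/3)·(-1) + (1/3)·(-2) + (1/3)·11 = 8/3.
Expected payoff of a2: (1/3)·5 + (1/3)·11 + (1/3)·2 = 6.
Expected payoff of a3: (1/3)·8 + (1/3)·3 + (1/3)·5 = 16/3.
The largest is 6, so Player 1's best response is a2.

a2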